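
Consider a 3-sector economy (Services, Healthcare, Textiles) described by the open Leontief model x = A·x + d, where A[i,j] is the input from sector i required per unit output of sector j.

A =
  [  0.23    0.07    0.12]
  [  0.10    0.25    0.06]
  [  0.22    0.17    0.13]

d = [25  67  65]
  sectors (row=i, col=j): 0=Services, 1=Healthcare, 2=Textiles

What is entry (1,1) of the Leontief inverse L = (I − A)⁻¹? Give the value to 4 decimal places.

L[1,1] = 1.3817

Form M = I − A:
  [  0.77   -0.07   -0.12]
  [ -0.10    0.75   -0.06]
  [ -0.22   -0.17    0.87]
Leontief inverse L = M⁻¹:
  [  1.3792    0.1746    0.2023]
  [  0.2152    1.3817    0.1250]
  [  0.3908    0.3141    1.2250]
Total output x = L · d:
  x_0 = 1.3792·25 + 0.1746·67 + 0.2023·65 = 59.3227
  x_1 = 0.2152·25 + 1.3817·67 + 0.1250·65 = 106.0784
  x_2 = 0.3908·25 + 0.3141·67 + 1.2250·65 = 110.4417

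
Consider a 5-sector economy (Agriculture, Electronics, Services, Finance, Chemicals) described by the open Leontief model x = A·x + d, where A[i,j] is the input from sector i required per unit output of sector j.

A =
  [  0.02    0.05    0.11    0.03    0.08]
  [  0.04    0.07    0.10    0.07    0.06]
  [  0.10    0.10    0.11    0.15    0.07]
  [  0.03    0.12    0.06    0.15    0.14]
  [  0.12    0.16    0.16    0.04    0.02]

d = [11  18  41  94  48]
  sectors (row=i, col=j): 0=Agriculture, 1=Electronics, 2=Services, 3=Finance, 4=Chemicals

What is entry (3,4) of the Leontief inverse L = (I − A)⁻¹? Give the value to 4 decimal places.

L[3,4] = 0.2080

Form M = I − A:
  [  0.98   -0.05   -0.11   -0.03   -0.08]
  [ -0.04    0.93   -0.10   -0.07   -0.06]
  [ -0.10   -0.10    0.89   -0.15   -0.07]
  [ -0.03   -0.12   -0.06    0.85   -0.14]
  [ -0.12   -0.16   -0.16   -0.04    0.98]
Leontief inverse L = M⁻¹:
  [  1.0588    0.1057    0.1692    0.0814    0.1166]
  [  0.0801    1.1324    0.1650    0.1302    0.1063]
  [  0.1563    0.1944    1.2072    0.2414    0.1454]
  [  0.0880    0.2166    0.1558    1.2347    0.2080]
  [  0.1718    0.2384    0.2511    0.1210    1.0843]
Total output x = L · d:
  x_0 = 1.0588·11 + 0.1057·18 + 0.1692·41 + 0.0814·94 + 0.1166·48 = 33.7357
  x_1 = 0.0801·11 + 1.1324·18 + 0.1650·41 + 0.1302·94 + 0.1063·48 = 45.3680
  x_2 = 0.1563·11 + 0.1944·18 + 1.2072·41 + 0.2414·94 + 0.1454·48 = 84.3800
  x_3 = 0.0880·11 + 0.2166·18 + 0.1558·41 + 1.2347·94 + 0.2080·48 = 137.2997
  x_4 = 0.1718·11 + 0.2384·18 + 0.2511·41 + 0.1210·94 + 1.0843·48 = 79.8979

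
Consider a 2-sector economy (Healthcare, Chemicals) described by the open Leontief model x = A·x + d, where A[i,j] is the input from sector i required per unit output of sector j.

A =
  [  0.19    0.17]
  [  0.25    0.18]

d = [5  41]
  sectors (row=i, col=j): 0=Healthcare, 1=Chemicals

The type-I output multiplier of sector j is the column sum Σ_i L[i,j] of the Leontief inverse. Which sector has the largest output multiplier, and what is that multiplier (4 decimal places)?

Form M = I − A:
  [  0.81   -0.17]
  [ -0.25    0.82]
Leontief inverse L = M⁻¹:
  [  1.3190    0.2734]
  [  0.4021    1.3029]
Total output x = L · d:
  x_0 = 1.3190·5 + 0.2734·41 = 17.8060
  x_1 = 0.4021·5 + 1.3029·41 = 55.4287
Output multipliers (column sums of L):
  Healthcare: 1.7211
  Chemicals: 1.5763

Healthcare (1.7211)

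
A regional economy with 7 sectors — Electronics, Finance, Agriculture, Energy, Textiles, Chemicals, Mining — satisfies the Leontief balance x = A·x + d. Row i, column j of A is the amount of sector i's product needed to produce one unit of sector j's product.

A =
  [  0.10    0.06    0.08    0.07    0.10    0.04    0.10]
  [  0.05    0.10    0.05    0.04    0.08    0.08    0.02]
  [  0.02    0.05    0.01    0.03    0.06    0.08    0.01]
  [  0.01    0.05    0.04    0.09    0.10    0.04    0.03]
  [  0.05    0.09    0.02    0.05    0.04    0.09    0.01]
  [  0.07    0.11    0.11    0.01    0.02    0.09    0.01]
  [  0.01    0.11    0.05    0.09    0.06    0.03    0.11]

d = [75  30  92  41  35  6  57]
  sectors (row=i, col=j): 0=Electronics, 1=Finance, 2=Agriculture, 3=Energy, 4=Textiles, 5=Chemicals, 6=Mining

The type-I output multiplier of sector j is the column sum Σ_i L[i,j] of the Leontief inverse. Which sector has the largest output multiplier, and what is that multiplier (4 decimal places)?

Finance (1.9616)

Form M = I − A:
  [  0.90   -0.06   -0.08   -0.07   -0.10   -0.04   -0.10]
  [ -0.05    0.90   -0.05   -0.04   -0.08   -0.08   -0.02]
  [ -0.02   -0.05    0.99   -0.03   -0.06   -0.08   -0.01]
  [ -0.01   -0.05   -0.04    0.91   -0.10   -0.04   -0.03]
  [ -0.05   -0.09   -0.02   -0.05    0.96   -0.09   -0.01]
  [ -0.07   -0.11   -0.11   -0.01   -0.02    0.91   -0.01]
  [ -0.01   -0.11   -0.05   -0.09   -0.06   -0.03    0.89]
Leontief inverse L = M⁻¹:
  [  1.1410    0.1351    0.1252    0.1216    0.1614    0.0989    0.1397]
  [  0.0846    1.1590    0.0874    0.0727    0.1238    0.1301    0.0418]
  [  0.0421    0.0880    1.0352    0.0494    0.0853    0.1119    0.0222]
  [  0.0338    0.0975    0.0670    1.1211    0.1372    0.0803    0.0470]
  [  0.0803    0.1401    0.0546    0.0777    1.0778    0.1316    0.0290]
  [  0.1056    0.1672    0.1482    0.0396    0.0641    1.1404    0.0322]
  [  0.0380    0.1747    0.0858    0.1331    0.1106    0.0789    1.1394]
Total output x = L · d:
  x_0 = 1.1410·75 + 0.1351·30 + 0.1252·92 + 0.1216·41 + 0.1614·35 + 0.0989·6 + 0.1397·57 = 120.3361
  x_1 = 0.0846·75 + 1.1590·30 + 0.0874·92 + 0.0727·41 + 0.1238·35 + 0.1301·6 + 0.0418·57 = 59.6328
  x_2 = 0.0421·75 + 0.0880·30 + 1.0352·92 + 0.0494·41 + 0.0853·35 + 0.1119·6 + 0.0222·57 = 107.9869
  x_3 = 0.0338·75 + 0.0975·30 + 0.0670·92 + 1.1211·41 + 0.1372·35 + 0.0803·6 + 0.0470·57 = 65.5498
  x_4 = 0.0803·75 + 0.1401·30 + 0.0546·92 + 0.0777·41 + 1.0778·35 + 0.1316·6 + 0.0290·57 = 58.5925
  x_5 = 0.1056·75 + 0.1672·30 + 0.1482·92 + 0.0396·41 + 0.0641·35 + 1.1404·6 + 0.0322·57 = 39.1169
  x_6 = 0.0380·75 + 0.1747·30 + 0.0858·92 + 0.1331·41 + 0.1106·35 + 0.0789·6 + 1.1394·57 = 90.7313
Output multipliers (column sums of L):
  Electronics: 1.5254
  Finance: 1.9616
  Agriculture: 1.6035
  Energy: 1.6150
  Textiles: 1.7601
  Chemicals: 1.7723
  Mining: 1.4512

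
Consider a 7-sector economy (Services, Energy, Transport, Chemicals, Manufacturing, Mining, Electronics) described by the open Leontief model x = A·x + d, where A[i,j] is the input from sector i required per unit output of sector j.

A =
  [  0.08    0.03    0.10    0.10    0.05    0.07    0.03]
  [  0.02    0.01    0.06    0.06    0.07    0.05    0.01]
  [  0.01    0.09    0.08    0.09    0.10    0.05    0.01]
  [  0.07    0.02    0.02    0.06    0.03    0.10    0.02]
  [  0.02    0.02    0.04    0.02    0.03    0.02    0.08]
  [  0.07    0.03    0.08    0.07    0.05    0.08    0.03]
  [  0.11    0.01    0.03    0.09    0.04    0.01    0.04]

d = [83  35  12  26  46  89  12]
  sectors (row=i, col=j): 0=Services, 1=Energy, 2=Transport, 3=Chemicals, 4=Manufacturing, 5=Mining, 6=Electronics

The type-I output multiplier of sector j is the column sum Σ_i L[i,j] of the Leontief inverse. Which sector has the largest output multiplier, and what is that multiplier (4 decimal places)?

Chemicals (1.7558)

Form M = I − A:
  [  0.92   -0.03   -0.10   -0.10   -0.05   -0.07   -0.03]
  [ -0.02    0.99   -0.06   -0.06   -0.07   -0.05   -0.01]
  [ -0.01   -0.09    0.92   -0.09   -0.10   -0.05   -0.01]
  [ -0.07   -0.02   -0.02    0.94   -0.03   -0.10   -0.02]
  [ -0.02   -0.02   -0.04   -0.02    0.97   -0.02   -0.08]
  [ -0.07   -0.03   -0.08   -0.07   -0.05    0.92   -0.03]
  [ -0.11   -0.01   -0.03   -0.09   -0.04   -0.01    0.96]
Leontief inverse L = M⁻¹:
  [  1.1181    0.0558    0.1440    0.1517    0.0892    0.1149    0.0512]
  [  0.0406    1.0252    0.0845    0.0878    0.0924    0.0752    0.0247]
  [  0.0376    0.1108    1.1155    0.1302    0.1347    0.0869    0.0306]
  [  0.1003    0.0354    0.0522    1.0963    0.0554    0.1331    0.0357]
  [  0.0414    0.0308    0.0593    0.0459    1.0485    0.0368    0.0917]
  [  0.1042    0.0525    0.1199    0.1158    0.0848    1.1192    0.0495]
  [  0.1419    0.0257    0.0609    0.1283    0.0652    0.0423    1.0564]
Total output x = L · d:
  x_0 = 1.1181·83 + 0.0558·35 + 0.1440·12 + 0.1517·26 + 0.0892·46 + 0.1149·89 + 0.0512·12 = 115.3729
  x_1 = 0.0406·83 + 1.0252·35 + 0.0845·12 + 0.0878·26 + 0.0924·46 + 0.0752·89 + 0.0247·12 = 53.7868
  x_2 = 0.0376·83 + 0.1108·35 + 1.1155·12 + 0.1302·26 + 0.1347·46 + 0.0869·89 + 0.0306·12 = 38.0739
  x_3 = 0.1003·83 + 0.0354·35 + 0.0522·12 + 1.0963·26 + 0.0554·46 + 0.1331·89 + 0.0357·12 = 53.5234
  x_4 = 0.0414·83 + 0.0308·35 + 0.0593·12 + 0.0459·26 + 1.0485·46 + 0.0368·89 + 0.0917·12 = 59.0231
  x_5 = 0.1042·83 + 0.0525·35 + 0.1199·12 + 0.1158·26 + 0.0848·46 + 1.1192·89 + 0.0495·12 = 119.0424
  x_6 = 0.1419·83 + 0.0257·35 + 0.0609·12 + 0.1283·26 + 0.0652·46 + 0.0423·89 + 1.0564·12 = 36.1870
Output multipliers (column sums of L):
  Services: 1.5841
  Energy: 1.3363
  Transport: 1.6363
  Chemicals: 1.7558
  Manufacturing: 1.5702
  Mining: 1.6086
  Electronics: 1.3398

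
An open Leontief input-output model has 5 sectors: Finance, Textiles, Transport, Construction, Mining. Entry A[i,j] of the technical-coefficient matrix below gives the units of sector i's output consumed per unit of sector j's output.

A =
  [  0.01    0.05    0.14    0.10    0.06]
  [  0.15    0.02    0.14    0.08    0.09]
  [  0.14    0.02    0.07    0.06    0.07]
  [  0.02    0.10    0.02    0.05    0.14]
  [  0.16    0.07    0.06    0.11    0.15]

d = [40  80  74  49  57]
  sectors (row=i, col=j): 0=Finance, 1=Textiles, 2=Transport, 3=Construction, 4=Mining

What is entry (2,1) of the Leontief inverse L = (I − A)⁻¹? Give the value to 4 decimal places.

Form M = I − A:
  [  0.99   -0.05   -0.14   -0.10   -0.06]
  [ -0.15    0.98   -0.14   -0.08   -0.09]
  [ -0.14   -0.02    0.93   -0.06   -0.07]
  [ -0.02   -0.10   -0.02    0.95   -0.14]
  [ -0.16   -0.07   -0.06   -0.11    0.85]
Leontief inverse L = M⁻¹:
  [  1.0716    0.0821    0.1848    0.1457    0.1236]
  [  0.2206    1.0628    0.2072    0.1454    0.1691]
  [  0.1900    0.0531    1.1226    0.1104    0.1297]
  [  0.0858    0.1330    0.0700    1.1013    0.2073]
  [  0.2444    0.1239    0.1402    0.1897    1.2496]
Total output x = L · d:
  x_0 = 1.0716·40 + 0.0821·80 + 0.1848·74 + 0.1457·49 + 0.1236·57 = 77.2897
  x_1 = 0.2206·40 + 1.0628·80 + 0.2072·74 + 0.1454·49 + 0.1691·57 = 125.9488
  x_2 = 0.1900·40 + 0.0531·80 + 1.1226·74 + 0.1104·49 + 0.1297·57 = 107.7230
  x_3 = 0.0858·40 + 0.1330·80 + 0.0700·74 + 1.1013·49 + 0.2073·57 = 85.0288
  x_4 = 0.2444·40 + 0.1239·80 + 0.1402·74 + 0.1897·49 + 1.2496·57 = 110.5874

L[2,1] = 0.0531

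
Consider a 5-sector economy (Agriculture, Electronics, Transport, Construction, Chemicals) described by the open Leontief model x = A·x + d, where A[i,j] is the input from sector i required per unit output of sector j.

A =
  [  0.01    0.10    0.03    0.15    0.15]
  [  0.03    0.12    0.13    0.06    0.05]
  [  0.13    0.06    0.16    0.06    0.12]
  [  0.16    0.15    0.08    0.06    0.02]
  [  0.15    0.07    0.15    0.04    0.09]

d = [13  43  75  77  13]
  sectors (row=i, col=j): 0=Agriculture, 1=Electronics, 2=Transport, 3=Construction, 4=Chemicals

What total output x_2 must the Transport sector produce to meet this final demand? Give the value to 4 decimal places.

Form M = I − A:
  [  0.99   -0.10   -0.03   -0.15   -0.15]
  [ -0.03    0.88   -0.13   -0.06   -0.05]
  [ -0.13   -0.06    0.84   -0.06   -0.12]
  [ -0.16   -0.15   -0.08    0.94   -0.02]
  [ -0.15   -0.07   -0.15   -0.04    0.91]
Leontief inverse L = M⁻¹:
  [  1.0972    0.1848    0.1251    0.2039    0.2120]
  [  0.0998    1.1905    0.2185    0.1107    0.1131]
  [  0.2268    0.1532    1.2740    0.1365    0.2168]
  [  0.2270    0.2378    0.1700    1.1302    0.0977]
  [  0.2359    0.1577    0.2549    0.1143    1.1826]
Total output x = L · d:
  x_0 = 1.0972·13 + 0.1848·43 + 0.1251·75 + 0.2039·77 + 0.2120·13 = 50.0454
  x_1 = 0.0998·13 + 1.1905·43 + 0.2185·75 + 0.1107·77 + 0.1131·13 = 78.8706
  x_2 = 0.2268·13 + 0.1532·43 + 1.2740·75 + 0.1365·77 + 0.2168·13 = 118.4153
  x_3 = 0.2270·13 + 0.2378·43 + 0.1700·75 + 1.1302·77 + 0.0977·13 = 114.2276
  x_4 = 0.2359·13 + 0.1577·43 + 0.2549·75 + 0.1143·77 + 1.1826·13 = 53.1419

118.4153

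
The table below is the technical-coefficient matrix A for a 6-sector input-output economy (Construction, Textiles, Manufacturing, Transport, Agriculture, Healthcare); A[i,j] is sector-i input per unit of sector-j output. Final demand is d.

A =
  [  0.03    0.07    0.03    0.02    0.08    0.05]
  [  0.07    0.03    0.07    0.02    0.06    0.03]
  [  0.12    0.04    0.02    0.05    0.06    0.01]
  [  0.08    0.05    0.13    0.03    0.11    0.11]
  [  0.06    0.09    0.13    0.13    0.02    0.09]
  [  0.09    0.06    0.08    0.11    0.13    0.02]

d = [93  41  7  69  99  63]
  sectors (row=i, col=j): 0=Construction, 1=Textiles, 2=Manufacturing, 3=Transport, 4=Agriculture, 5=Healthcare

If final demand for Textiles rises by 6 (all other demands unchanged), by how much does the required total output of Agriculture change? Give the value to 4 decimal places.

Form M = I − A:
  [  0.97   -0.07   -0.03   -0.02   -0.08   -0.05]
  [ -0.07    0.97   -0.07   -0.02   -0.06   -0.03]
  [ -0.12   -0.04    0.98   -0.05   -0.06   -0.01]
  [ -0.08   -0.05   -0.13    0.97   -0.11   -0.11]
  [ -0.06   -0.09   -0.13   -0.13    0.98   -0.09]
  [ -0.09   -0.06   -0.08   -0.11   -0.13    0.98]
Leontief inverse L = M⁻¹:
  [  1.0643    0.0972    0.0672    0.0509    0.1125    0.0740]
  [  0.1032    1.0567    0.1013    0.0474    0.0916    0.0524]
  [  0.1513    0.0695    1.0557    0.0760    0.0948    0.0379]
  [  0.1448    0.0994    0.1905    1.0858    0.1713    0.1500]
  [  0.1277    0.1354    0.1921    0.1762    1.0882    0.1323]
  [  0.1496    0.1084    0.1454    0.1590    0.1873    1.0679]
Total output x = L · d:
  x_0 = 1.0643·93 + 0.0972·41 + 0.0672·7 + 0.0509·69 + 0.1125·99 + 0.0740·63 = 122.7424
  x_1 = 0.1032·93 + 1.0567·41 + 0.1013·7 + 0.0474·69 + 0.0916·99 + 0.0524·63 = 69.2709
  x_2 = 0.1513·93 + 0.0695·41 + 1.0557·7 + 0.0760·69 + 0.0948·99 + 0.0379·63 = 41.3178
  x_3 = 0.1448·93 + 0.0994·41 + 0.1905·7 + 1.0858·69 + 0.1713·99 + 0.1500·63 = 120.2076
  x_4 = 0.1277·93 + 0.1354·41 + 0.1921·7 + 0.1762·69 + 1.0882·99 + 0.1323·63 = 146.9918
  x_5 = 0.1496·93 + 0.1084·41 + 0.1454·7 + 0.1590·69 + 0.1873·99 + 1.0679·63 = 116.1635
Δx_4 = L[4,1] · Δd_1 = 0.1354 · 6 = 0.8122

0.8122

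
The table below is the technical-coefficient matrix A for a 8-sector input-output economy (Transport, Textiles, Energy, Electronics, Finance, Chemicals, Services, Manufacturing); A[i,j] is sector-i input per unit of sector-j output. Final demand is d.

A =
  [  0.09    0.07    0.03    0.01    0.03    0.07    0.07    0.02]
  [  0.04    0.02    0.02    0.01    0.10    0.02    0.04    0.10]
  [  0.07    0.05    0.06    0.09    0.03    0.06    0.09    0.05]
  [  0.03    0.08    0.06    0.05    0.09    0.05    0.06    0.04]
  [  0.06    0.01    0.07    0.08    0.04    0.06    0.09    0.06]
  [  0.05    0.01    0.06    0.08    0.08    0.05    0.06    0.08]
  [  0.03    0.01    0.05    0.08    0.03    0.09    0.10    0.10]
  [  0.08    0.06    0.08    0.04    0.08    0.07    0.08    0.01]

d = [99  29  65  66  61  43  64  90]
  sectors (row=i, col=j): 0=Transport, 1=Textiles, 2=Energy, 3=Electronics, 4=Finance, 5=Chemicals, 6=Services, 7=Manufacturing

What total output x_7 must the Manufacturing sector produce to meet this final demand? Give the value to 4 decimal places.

149.0444

Form M = I − A:
  [  0.91   -0.07   -0.03   -0.01   -0.03   -0.07   -0.07   -0.02]
  [ -0.04    0.98   -0.02   -0.01   -0.10   -0.02   -0.04   -0.10]
  [ -0.07   -0.05    0.94   -0.09   -0.03   -0.06   -0.09   -0.05]
  [ -0.03   -0.08   -0.06    0.95   -0.09   -0.05   -0.06   -0.04]
  [ -0.06   -0.01   -0.07   -0.08    0.96   -0.06   -0.09   -0.06]
  [ -0.05   -0.01   -0.06   -0.08   -0.08    0.95   -0.06   -0.08]
  [ -0.03   -0.01   -0.05   -0.08   -0.03   -0.09    0.90   -0.10]
  [ -0.08   -0.06   -0.08   -0.04   -0.08   -0.07   -0.08    0.99]
Leontief inverse L = M⁻¹:
  [  1.1301    0.0949    0.0654    0.0474    0.0702    0.1125    0.1220    0.0633]
  [  0.0791    1.0441    0.0581    0.0473    0.1366    0.0611    0.0912    0.1343]
  [  0.1201    0.0868    1.1095    0.1419    0.0840    0.1162    0.1590    0.1035]
  [  0.0760    0.1099    0.1061    1.0991    0.1400    0.0997    0.1234    0.0914]
  [  0.1085    0.0452    0.1190    0.1322    1.0895    0.1152    0.1575    0.1094]
  [  0.0995    0.0452    0.1104    0.1321    0.1303    1.1046    0.1276    0.1275]
  [  0.0801    0.0457    0.1032    0.1357    0.0848    0.1480    1.1706    0.1523]
  [  0.1312    0.0929    0.1285    0.0936    0.1305    0.1256    0.1496    1.0656]
Total output x = L · d:
  x_0 = 1.1301·99 + 0.0949·29 + 0.0654·65 + 0.0474·66 + 0.0702·61 + 0.1125·43 + 0.1220·64 + 0.0633·90 = 144.6286
  x_1 = 0.0791·99 + 1.0441·29 + 0.0581·65 + 0.0473·66 + 0.1366·61 + 0.0611·43 + 0.0912·64 + 0.1343·90 = 73.9003
  x_2 = 0.1201·99 + 0.0868·29 + 1.1095·65 + 0.1419·66 + 0.0840·61 + 0.1162·43 + 0.1590·64 + 0.1035·90 = 125.5023
  x_3 = 0.0760·99 + 0.1099·29 + 0.1061·65 + 1.0991·66 + 0.1400·61 + 0.0997·43 + 0.1234·64 + 0.0914·90 = 119.0970
  x_4 = 0.1085·99 + 0.0452·29 + 0.1190·65 + 0.1322·66 + 1.0895·61 + 0.1152·43 + 0.1575·64 + 0.1094·90 = 119.8530
  x_5 = 0.0995·99 + 0.0452·29 + 0.1104·65 + 0.1321·66 + 0.1303·61 + 1.1046·43 + 0.1276·64 + 0.1275·90 = 102.1527
  x_6 = 0.0801·99 + 0.0457·29 + 0.1032·65 + 0.1357·66 + 0.0848·61 + 0.1480·43 + 1.1706·64 + 0.1523·90 = 125.0828
  x_7 = 0.1312·99 + 0.0929·29 + 0.1285·65 + 0.0936·66 + 0.1305·61 + 0.1256·43 + 0.1496·64 + 1.0656·90 = 149.0444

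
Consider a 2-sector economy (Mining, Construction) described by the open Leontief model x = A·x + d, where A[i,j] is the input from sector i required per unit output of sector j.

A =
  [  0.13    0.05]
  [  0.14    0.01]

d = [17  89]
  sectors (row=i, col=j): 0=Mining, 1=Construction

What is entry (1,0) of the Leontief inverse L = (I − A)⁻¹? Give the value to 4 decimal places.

L[1,0] = 0.1639

Form M = I − A:
  [  0.87   -0.05]
  [ -0.14    0.99]
Leontief inverse L = M⁻¹:
  [  1.1588    0.0585]
  [  0.1639    1.0184]
Total output x = L · d:
  x_0 = 1.1588·17 + 0.0585·89 = 24.9093
  x_1 = 0.1639·17 + 1.0184·89 = 93.4215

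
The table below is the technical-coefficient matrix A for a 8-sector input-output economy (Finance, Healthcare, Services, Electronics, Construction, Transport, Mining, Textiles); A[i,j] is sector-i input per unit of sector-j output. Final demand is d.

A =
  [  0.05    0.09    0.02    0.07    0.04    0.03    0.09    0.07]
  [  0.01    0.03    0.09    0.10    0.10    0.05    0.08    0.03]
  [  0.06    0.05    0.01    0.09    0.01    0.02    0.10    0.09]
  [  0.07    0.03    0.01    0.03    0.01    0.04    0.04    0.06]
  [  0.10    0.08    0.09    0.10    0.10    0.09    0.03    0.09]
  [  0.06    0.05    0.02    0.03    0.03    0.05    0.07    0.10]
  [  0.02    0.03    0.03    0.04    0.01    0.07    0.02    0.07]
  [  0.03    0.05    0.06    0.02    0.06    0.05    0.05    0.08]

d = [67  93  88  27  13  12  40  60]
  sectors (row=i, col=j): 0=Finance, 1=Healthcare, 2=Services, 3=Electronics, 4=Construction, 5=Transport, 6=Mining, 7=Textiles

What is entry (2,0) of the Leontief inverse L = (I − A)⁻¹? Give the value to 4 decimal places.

L[2,0] = 0.0907

Form M = I − A:
  [  0.95   -0.09   -0.02   -0.07   -0.04   -0.03   -0.09   -0.07]
  [ -0.01    0.97   -0.09   -0.10   -0.10   -0.05   -0.08   -0.03]
  [ -0.06   -0.05    0.99   -0.09   -0.01   -0.02   -0.10   -0.09]
  [ -0.07   -0.03   -0.01    0.97   -0.01   -0.04   -0.04   -0.06]
  [ -0.10   -0.08   -0.09   -0.10    0.90   -0.09   -0.03   -0.09]
  [ -0.06   -0.05   -0.02   -0.03   -0.03    0.95   -0.07   -0.10]
  [ -0.02   -0.03   -0.03   -0.04   -0.01   -0.07    0.98   -0.07]
  [ -0.03   -0.05   -0.06   -0.02   -0.06   -0.05   -0.05    0.92]
Leontief inverse L = M⁻¹:
  [  1.0852    0.1276    0.0547    0.1147    0.0765    0.0707    0.1341    0.1249]
  [  0.0560    1.0720    0.1239    0.1501    0.1355    0.0943    0.1271    0.0943]
  [  0.0907    0.0834    1.0381    0.1258    0.0389    0.0557    0.1385    0.1398]
  [  0.0922    0.0558    0.0297    1.0562    0.0317    0.0641    0.0696    0.0960]
  [  0.1619    0.1429    0.1400    0.1711    1.1557    0.1493    0.1030    0.1790]
  [  0.0914    0.0855    0.0505    0.0678    0.0624    1.0860    0.1105    0.1517]
  [  0.0432    0.0540    0.0495    0.0649    0.0311    0.0939    1.0496    0.1072]
  [  0.0642    0.0860    0.0914    0.0614    0.0935    0.0863    0.0916    1.1331]
Total output x = L · d:
  x_0 = 1.0852·67 + 0.1276·93 + 0.0547·88 + 0.1147·27 + 0.0765·13 + 0.0707·12 + 0.1341·40 + 0.1249·60 = 107.1829
  x_1 = 0.0560·67 + 1.0720·93 + 0.1239·88 + 0.1501·27 + 0.1355·13 + 0.0943·12 + 0.1271·40 + 0.0943·60 = 132.0407
  x_2 = 0.0907·67 + 0.0834·93 + 1.0381·88 + 0.1258·27 + 0.0389·13 + 0.0557·12 + 0.1385·40 + 0.1398·60 = 123.6786
  x_3 = 0.0922·67 + 0.0558·93 + 0.0297·88 + 1.0562·27 + 0.0317·13 + 0.0641·12 + 0.0696·40 + 0.0960·60 = 52.2159
  x_4 = 0.1619·67 + 0.1429·93 + 0.1400·88 + 0.1711·27 + 1.1557·13 + 0.1493·12 + 0.1030·40 + 0.1790·60 = 72.7536
  x_5 = 0.0914·67 + 0.0855·93 + 0.0505·88 + 0.0678·27 + 0.0624·13 + 1.0860·12 + 0.1105·40 + 0.1517·60 = 47.7089
  x_6 = 0.0432·67 + 0.0540·93 + 0.0495·88 + 0.0649·27 + 0.0311·13 + 0.0939·12 + 1.0496·40 + 0.1072·60 = 63.9636
  x_7 = 0.0642·67 + 0.0860·93 + 0.0914·88 + 0.0614·27 + 0.0935·13 + 0.0863·12 + 0.0916·40 + 1.1331·60 = 95.9037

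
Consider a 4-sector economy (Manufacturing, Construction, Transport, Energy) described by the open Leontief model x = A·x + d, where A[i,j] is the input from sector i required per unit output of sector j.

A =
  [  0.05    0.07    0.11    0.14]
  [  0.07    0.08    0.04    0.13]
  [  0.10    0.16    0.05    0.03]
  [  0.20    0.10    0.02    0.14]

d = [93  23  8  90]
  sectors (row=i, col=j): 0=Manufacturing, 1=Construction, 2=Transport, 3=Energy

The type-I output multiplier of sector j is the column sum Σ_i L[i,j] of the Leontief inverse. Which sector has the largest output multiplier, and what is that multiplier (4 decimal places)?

Form M = I − A:
  [  0.95   -0.07   -0.11   -0.14]
  [ -0.07    0.92   -0.04   -0.13]
  [ -0.10   -0.16    0.95   -0.03]
  [ -0.20   -0.10   -0.02    0.86]
Leontief inverse L = M⁻¹:
  [  1.1207    0.1321    0.1397    0.2073]
  [  0.1312    1.1297    0.0669    0.1945]
  [  0.1489    0.2094    1.0807    0.0936]
  [  0.2794    0.1670    0.0654    1.2358]
Total output x = L · d:
  x_0 = 1.1207·93 + 0.1321·23 + 0.1397·8 + 0.2073·90 = 127.0369
  x_1 = 0.1312·93 + 1.1297·23 + 0.0669·8 + 0.1945·90 = 56.2230
  x_2 = 0.1489·93 + 0.2094·23 + 1.0807·8 + 0.0936·90 = 35.7329
  x_3 = 0.2794·93 + 0.1670·23 + 0.0654·8 + 1.2358·90 = 141.5632
Output multipliers (column sums of L):
  Manufacturing: 1.6802
  Construction: 1.6382
  Transport: 1.3526
  Energy: 1.7311

Energy (1.7311)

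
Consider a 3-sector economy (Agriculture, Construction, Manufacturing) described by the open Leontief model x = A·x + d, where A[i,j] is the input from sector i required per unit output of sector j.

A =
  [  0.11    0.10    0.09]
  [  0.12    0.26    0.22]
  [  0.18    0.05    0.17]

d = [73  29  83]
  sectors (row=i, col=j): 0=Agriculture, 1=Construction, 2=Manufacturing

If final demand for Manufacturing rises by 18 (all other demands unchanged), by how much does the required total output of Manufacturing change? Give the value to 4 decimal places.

Form M = I − A:
  [  0.89   -0.10   -0.09]
  [ -0.12    0.74   -0.22]
  [ -0.18   -0.05    0.83]
Leontief inverse L = M⁻¹:
  [  1.1818    0.1714    0.1736]
  [  0.2727    1.4156    0.4048]
  [  0.2727    0.1225    1.2668]
Total output x = L · d:
  x_0 = 1.1818·73 + 0.1714·29 + 0.1736·83 = 105.6522
  x_1 = 0.2727·73 + 1.4156·29 + 0.4048·83 = 94.5570
  x_2 = 0.2727·73 + 0.1225·29 + 1.2668·83 = 128.6087
Δx_2 = L[2,2] · Δd_2 = 1.2668 · 18 = 22.8033

22.8033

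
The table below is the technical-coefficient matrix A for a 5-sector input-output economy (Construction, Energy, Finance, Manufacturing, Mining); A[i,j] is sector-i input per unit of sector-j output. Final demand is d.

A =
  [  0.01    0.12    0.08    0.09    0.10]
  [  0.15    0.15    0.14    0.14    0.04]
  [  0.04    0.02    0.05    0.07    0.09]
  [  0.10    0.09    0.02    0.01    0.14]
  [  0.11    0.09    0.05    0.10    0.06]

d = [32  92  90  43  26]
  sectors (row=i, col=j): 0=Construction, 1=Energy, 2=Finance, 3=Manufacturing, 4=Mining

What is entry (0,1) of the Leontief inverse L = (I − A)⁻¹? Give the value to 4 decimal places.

L[0,1] = 0.1875

Form M = I − A:
  [  0.99   -0.12   -0.08   -0.09   -0.10]
  [ -0.15    0.85   -0.14   -0.14   -0.04]
  [ -0.04   -0.02    0.95   -0.07   -0.09]
  [ -0.10   -0.09   -0.02    0.99   -0.14]
  [ -0.11   -0.09   -0.05   -0.10    0.94]
Leontief inverse L = M⁻¹:
  [  1.0763    0.1875    0.1297    0.1494    0.1571]
  [  0.2364    1.2531    0.2164    0.2274    0.1331]
  [  0.0778    0.0612    1.0772    0.1050    0.1297]
  [  0.1557    0.1570    0.0687    1.0704    0.1893]
  [  0.1693    0.1619    0.1005    0.1587    1.1220]
Total output x = L · d:
  x_0 = 1.0763·32 + 0.1875·92 + 0.1297·90 + 0.1494·43 + 0.1571·26 = 73.8679
  x_1 = 0.2364·32 + 1.2531·92 + 0.2164·90 + 0.2274·43 + 0.1331·26 = 155.5605
  x_2 = 0.0778·32 + 0.0612·92 + 1.0772·90 + 0.1050·43 + 0.1297·26 = 112.9545
  x_3 = 0.1557·32 + 0.1570·92 + 0.0687·90 + 1.0704·43 + 0.1893·26 = 76.5610
  x_4 = 0.1693·32 + 0.1619·92 + 0.1005·90 + 0.1587·43 + 1.1220·26 = 65.3508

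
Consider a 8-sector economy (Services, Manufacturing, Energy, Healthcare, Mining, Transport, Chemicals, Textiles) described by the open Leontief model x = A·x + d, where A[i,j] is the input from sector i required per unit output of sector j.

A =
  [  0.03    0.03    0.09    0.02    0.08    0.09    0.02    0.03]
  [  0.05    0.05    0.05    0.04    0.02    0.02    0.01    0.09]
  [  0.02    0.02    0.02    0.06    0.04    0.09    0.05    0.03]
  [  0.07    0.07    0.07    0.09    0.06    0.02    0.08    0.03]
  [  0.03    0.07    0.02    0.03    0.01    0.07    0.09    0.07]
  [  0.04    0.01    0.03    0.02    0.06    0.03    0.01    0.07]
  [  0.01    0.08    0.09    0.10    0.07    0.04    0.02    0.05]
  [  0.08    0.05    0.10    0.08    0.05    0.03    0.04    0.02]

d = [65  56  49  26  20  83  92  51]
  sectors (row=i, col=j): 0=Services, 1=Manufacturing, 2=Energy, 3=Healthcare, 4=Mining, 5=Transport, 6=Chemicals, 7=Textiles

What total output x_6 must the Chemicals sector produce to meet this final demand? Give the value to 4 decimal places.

129.2089

Form M = I − A:
  [  0.97   -0.03   -0.09   -0.02   -0.08   -0.09   -0.02   -0.03]
  [ -0.05    0.95   -0.05   -0.04   -0.02   -0.02   -0.01   -0.09]
  [ -0.02   -0.02    0.98   -0.06   -0.04   -0.09   -0.05   -0.03]
  [ -0.07   -0.07   -0.07    0.91   -0.06   -0.02   -0.08   -0.03]
  [ -0.03   -0.07   -0.02   -0.03    0.99   -0.07   -0.09   -0.07]
  [ -0.04   -0.01   -0.03   -0.02   -0.06    0.97   -0.01   -0.07]
  [ -0.01   -0.08   -0.09   -0.10   -0.07   -0.04    0.98   -0.05]
  [ -0.08   -0.05   -0.10   -0.08   -0.05   -0.03   -0.04    0.98]
Leontief inverse L = M⁻¹:
  [  1.0538    0.0558    0.1197    0.0502    0.1079    0.1227    0.0460    0.0614]
  [  0.0753    1.0745    0.0837    0.0705    0.0463    0.0465    0.0319    0.1140]
  [  0.0427    0.0453    1.0503    0.0898    0.0671    0.1138    0.0719    0.0570]
  [  0.1026    0.1107    0.1177    1.1370    0.0994    0.0602    0.1146    0.0690]
  [  0.0571    0.1006    0.0601    0.0674    1.0422    0.0973    0.1116    0.1020]
  [  0.0595    0.0305    0.0559    0.0433    0.0808    1.0530    0.0298    0.0902]
  [  0.0434    0.1165    0.1303    0.1433    0.1033    0.0751    1.0546    0.0869]
  [  0.1091    0.0839    0.1409    0.1203    0.0860    0.0692    0.0717    1.0542]
Total output x = L · d:
  x_0 = 1.0538·65 + 0.0558·56 + 0.1197·49 + 0.0502·26 + 0.1079·20 + 0.1227·83 + 0.0460·92 + 0.0614·51 = 98.4932
  x_1 = 0.0753·65 + 1.0745·56 + 0.0837·49 + 0.0705·26 + 0.0463·20 + 0.0465·83 + 0.0319·92 + 0.1140·51 = 84.5370
  x_2 = 0.0427·65 + 0.0453·56 + 1.0503·49 + 0.0898·26 + 0.0671·20 + 0.1138·83 + 0.0719·92 + 0.0570·51 = 79.4130
  x_3 = 0.1026·65 + 0.1107·56 + 0.1177·49 + 1.1370·26 + 0.0994·20 + 0.0602·83 + 0.1146·92 + 0.0690·51 = 69.2517
  x_4 = 0.0571·65 + 0.1006·56 + 0.0601·49 + 0.0674·26 + 1.0422·20 + 0.0973·83 + 0.1116·92 + 0.1020·51 = 58.4324
  x_5 = 0.0595·65 + 0.0305·56 + 0.0559·49 + 0.0433·26 + 0.0808·20 + 1.0530·83 + 0.0298·92 + 0.0902·51 = 105.7997
  x_6 = 0.0434·65 + 0.1165·56 + 0.1303·49 + 0.1433·26 + 0.1033·20 + 0.0751·83 + 1.0546·92 + 0.0869·51 = 129.2089
  x_7 = 0.1091·65 + 0.0839·56 + 0.1409·49 + 0.1203·26 + 0.0860·20 + 0.0692·83 + 0.0717·92 + 1.0542·51 = 89.6446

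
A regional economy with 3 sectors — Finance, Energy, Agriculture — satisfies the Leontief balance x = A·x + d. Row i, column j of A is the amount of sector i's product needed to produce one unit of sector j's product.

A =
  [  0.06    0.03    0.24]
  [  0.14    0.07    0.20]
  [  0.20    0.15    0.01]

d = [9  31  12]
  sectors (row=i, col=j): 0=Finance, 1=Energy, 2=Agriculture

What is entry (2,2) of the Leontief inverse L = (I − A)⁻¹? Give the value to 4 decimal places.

Form M = I − A:
  [  0.94   -0.03   -0.24]
  [ -0.14    0.93   -0.20]
  [ -0.20   -0.15    0.99]
Leontief inverse L = M⁻¹:
  [  1.1387    0.0840    0.2930]
  [  0.2283    1.1283    0.2833]
  [  0.2646    0.1879    1.1122]
Total output x = L · d:
  x_0 = 1.1387·9 + 0.0840·31 + 0.2930·12 = 16.3680
  x_1 = 0.2283·9 + 1.1283·31 + 0.2833·12 = 40.4326
  x_2 = 0.2646·9 + 0.1879·31 + 1.1122·12 = 21.5540

L[2,2] = 1.1122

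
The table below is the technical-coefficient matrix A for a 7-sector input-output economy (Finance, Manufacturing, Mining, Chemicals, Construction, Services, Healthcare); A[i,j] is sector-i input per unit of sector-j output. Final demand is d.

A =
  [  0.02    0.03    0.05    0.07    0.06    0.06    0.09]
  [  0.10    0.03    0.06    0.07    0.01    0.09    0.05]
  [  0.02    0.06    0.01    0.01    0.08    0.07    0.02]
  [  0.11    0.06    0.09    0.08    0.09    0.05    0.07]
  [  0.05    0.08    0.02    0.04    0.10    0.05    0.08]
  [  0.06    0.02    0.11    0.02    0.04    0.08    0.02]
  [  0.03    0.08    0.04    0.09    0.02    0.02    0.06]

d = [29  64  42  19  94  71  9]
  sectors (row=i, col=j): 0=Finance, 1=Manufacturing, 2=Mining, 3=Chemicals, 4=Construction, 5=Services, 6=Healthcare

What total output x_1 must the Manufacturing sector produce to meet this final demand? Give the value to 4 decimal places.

92.6019

Form M = I − A:
  [  0.98   -0.03   -0.05   -0.07   -0.06   -0.06   -0.09]
  [ -0.10    0.97   -0.06   -0.07   -0.01   -0.09   -0.05]
  [ -0.02   -0.06    0.99   -0.01   -0.08   -0.07   -0.02]
  [ -0.11   -0.06   -0.09    0.92   -0.09   -0.05   -0.07]
  [ -0.05   -0.08   -0.02   -0.04    0.90   -0.05   -0.08]
  [ -0.06   -0.02   -0.11   -0.02   -0.04    0.92   -0.02]
  [ -0.03   -0.08   -0.04   -0.09   -0.02   -0.02    0.94]
Leontief inverse L = M⁻¹:
  [  1.0549    0.0644    0.0842    0.1045    0.0960    0.0951    0.1242]
  [  0.1353    1.0616    0.0997    0.1055    0.0479    0.1305    0.0863]
  [  0.0457    0.0817    1.0351    0.0319    0.1045    0.0981    0.0441]
  [  0.1579    0.1072    0.1364    1.1291    0.1440    0.1030    0.1223]
  [  0.0893    0.1169    0.0567    0.0796    1.1381    0.0904    0.1207]
  [  0.0860    0.0468    0.1384    0.0436    0.0735    1.1151    0.0469]
  [  0.0660    0.1096    0.0724    0.1244    0.0512    0.0538    1.0923]
Total output x = L · d:
  x_0 = 1.0549·29 + 0.0644·64 + 0.0842·42 + 0.1045·19 + 0.0960·94 + 0.0951·71 + 0.1242·9 = 57.1284
  x_1 = 0.1353·29 + 1.0616·64 + 0.0997·42 + 0.1055·19 + 0.0479·94 + 0.1305·71 + 0.0863·9 = 92.6019
  x_2 = 0.0457·29 + 0.0817·64 + 1.0351·42 + 0.0319·19 + 0.1045·94 + 0.0981·71 + 0.0441·9 = 67.8186
  x_3 = 0.1579·29 + 0.1072·64 + 0.1364·42 + 1.1291·19 + 0.1440·94 + 0.1030·71 + 0.1223·9 = 60.5776
  x_4 = 0.0893·29 + 0.1169·64 + 0.0567·42 + 0.0796·19 + 1.1381·94 + 0.0904·71 + 0.1207·9 = 128.4439
  x_5 = 0.0860·29 + 0.0468·64 + 0.1384·42 + 0.0436·19 + 0.0735·94 + 1.1151·71 + 0.0469·9 = 98.6359
  x_6 = 0.0660·29 + 0.1096·64 + 0.0724·42 + 0.1244·19 + 0.0512·94 + 0.0538·71 + 1.0923·9 = 32.7961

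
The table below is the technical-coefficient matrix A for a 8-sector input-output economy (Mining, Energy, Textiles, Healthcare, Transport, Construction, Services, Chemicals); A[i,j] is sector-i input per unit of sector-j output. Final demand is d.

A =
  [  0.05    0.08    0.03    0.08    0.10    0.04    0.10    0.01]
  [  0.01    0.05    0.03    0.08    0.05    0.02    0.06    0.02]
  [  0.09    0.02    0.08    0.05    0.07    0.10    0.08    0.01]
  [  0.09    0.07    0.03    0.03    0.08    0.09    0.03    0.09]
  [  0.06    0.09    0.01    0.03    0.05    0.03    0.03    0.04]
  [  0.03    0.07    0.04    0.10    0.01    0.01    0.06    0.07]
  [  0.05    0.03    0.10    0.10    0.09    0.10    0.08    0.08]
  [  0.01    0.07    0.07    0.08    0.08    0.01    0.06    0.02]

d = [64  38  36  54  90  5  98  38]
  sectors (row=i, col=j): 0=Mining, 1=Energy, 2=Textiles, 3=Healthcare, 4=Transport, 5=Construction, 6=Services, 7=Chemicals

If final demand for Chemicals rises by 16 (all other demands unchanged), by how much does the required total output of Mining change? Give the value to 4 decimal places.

Form M = I − A:
  [  0.95   -0.08   -0.03   -0.08   -0.10   -0.04   -0.10   -0.01]
  [ -0.01    0.95   -0.03   -0.08   -0.05   -0.02   -0.06   -0.02]
  [ -0.09   -0.02    0.92   -0.05   -0.07   -0.10   -0.08   -0.01]
  [ -0.09   -0.07   -0.03    0.97   -0.08   -0.09   -0.03   -0.09]
  [ -0.06   -0.09   -0.01   -0.03    0.95   -0.03   -0.03   -0.04]
  [ -0.03   -0.07   -0.04   -0.10   -0.01    0.99   -0.06   -0.07]
  [ -0.05   -0.03   -0.10   -0.10   -0.09   -0.10    0.92   -0.08]
  [ -0.01   -0.07   -0.07   -0.08   -0.08   -0.01   -0.06    0.98]
Leontief inverse L = M⁻¹:
  [  1.0953    0.1342    0.0708    0.1391    0.1591    0.0876    0.1528    0.0526]
  [  0.0408    1.0848    0.0577    0.1177    0.0891    0.0527    0.0936    0.0490]
  [  0.1389    0.0753    1.1246    0.1137    0.1302    0.1496    0.1389    0.0522]
  [  0.1300    0.1274    0.0700    1.0925    0.1377    0.1283    0.0853    0.1267]
  [  0.0862    0.1275    0.0357    0.0711    1.0894    0.0565    0.0665    0.0643]
  [  0.0658    0.1119    0.0759    0.1478    0.0603    1.0494    0.1030    0.1031]
  [  0.1100    0.0991    0.1564    0.1764    0.1649    0.1607    1.1493    0.1330]
  [  0.0491    0.1123    0.1042    0.1252    0.1282    0.0510    0.1020    1.0530]
Total output x = L · d:
  x_0 = 1.0953·64 + 0.1342·38 + 0.0708·36 + 0.1391·54 + 0.1591·90 + 0.0876·5 + 0.1528·98 + 0.0526·38 = 116.9985
  x_1 = 0.0408·64 + 1.0848·38 + 0.0577·36 + 0.1177·54 + 0.0891·90 + 0.0527·5 + 0.0936·98 + 0.0490·38 = 71.5806
  x_2 = 0.1389·64 + 0.0753·38 + 1.1246·36 + 0.1137·54 + 0.1302·90 + 0.1496·5 + 0.1389·98 + 0.0522·38 = 86.4424
  x_3 = 0.1300·64 + 0.1274·38 + 0.0700·36 + 1.0925·54 + 0.1377·90 + 0.1283·5 + 0.0853·98 + 0.1267·38 = 100.8835
  x_4 = 0.0862·64 + 0.1275·38 + 0.0357·36 + 0.0711·54 + 1.0894·90 + 0.0565·5 + 0.0665·98 + 0.0643·38 = 122.7752
  x_5 = 0.0658·64 + 0.1119·38 + 0.0759·36 + 0.1478·54 + 0.0603·90 + 1.0494·5 + 0.1030·98 + 0.1031·38 = 43.8703
  x_6 = 0.1100·64 + 0.0991·38 + 0.1564·36 + 0.1764·54 + 0.1649·90 + 0.1607·5 + 1.1493·98 + 0.1330·38 = 159.2868
  x_7 = 0.0491·64 + 0.1123·38 + 0.1042·36 + 0.1252·54 + 0.1282·90 + 0.0510·5 + 0.1020·98 + 1.0530·38 = 79.7145
Δx_0 = L[0,7] · Δd_7 = 0.0526 · 16 = 0.8422

0.8422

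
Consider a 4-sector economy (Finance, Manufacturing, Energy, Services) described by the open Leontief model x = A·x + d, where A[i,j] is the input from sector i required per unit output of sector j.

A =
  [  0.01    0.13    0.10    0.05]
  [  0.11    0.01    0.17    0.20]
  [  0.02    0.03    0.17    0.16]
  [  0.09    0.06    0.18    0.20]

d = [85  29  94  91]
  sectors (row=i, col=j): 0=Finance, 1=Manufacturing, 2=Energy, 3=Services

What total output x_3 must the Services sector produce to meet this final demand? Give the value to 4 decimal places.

Form M = I − A:
  [  0.99   -0.13   -0.10   -0.05]
  [ -0.11    0.99   -0.17   -0.20]
  [ -0.02   -0.03    0.83   -0.16]
  [ -0.09   -0.06   -0.18    0.80]
Leontief inverse L = M⁻¹:
  [  1.0434    0.1512    0.1871    0.1404]
  [  0.1546    1.0602    0.3087    0.3364]
  [  0.0581    0.0633    1.2847    0.2764]
  [  0.1421    0.1108    0.3333    1.3532]
Total output x = L · d:
  x_0 = 1.0434·85 + 0.1512·29 + 0.1871·94 + 0.1404·91 = 123.4500
  x_1 = 0.1546·85 + 1.0602·29 + 0.3087·94 + 0.3364·91 = 103.5245
  x_2 = 0.0581·85 + 0.0633·29 + 1.2847·94 + 0.2764·91 = 152.6941
  x_3 = 0.1421·85 + 0.1108·29 + 0.3333·94 + 1.3532·91 = 169.7586

169.7586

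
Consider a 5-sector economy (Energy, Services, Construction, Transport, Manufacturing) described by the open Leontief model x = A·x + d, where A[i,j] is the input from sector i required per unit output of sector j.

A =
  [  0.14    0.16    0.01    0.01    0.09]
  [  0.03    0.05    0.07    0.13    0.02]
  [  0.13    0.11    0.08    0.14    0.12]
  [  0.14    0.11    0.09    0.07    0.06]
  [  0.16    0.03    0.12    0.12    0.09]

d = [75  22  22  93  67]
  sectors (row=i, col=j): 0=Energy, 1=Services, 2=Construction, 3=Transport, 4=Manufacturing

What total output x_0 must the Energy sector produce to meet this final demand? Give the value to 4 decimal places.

Form M = I − A:
  [  0.86   -0.16   -0.01   -0.01   -0.09]
  [ -0.03    0.95   -0.07   -0.13   -0.02]
  [ -0.13   -0.11    0.92   -0.14   -0.12]
  [ -0.14   -0.11   -0.09    0.93   -0.06]
  [ -0.16   -0.03   -0.12   -0.12    0.91]
Leontief inverse L = M⁻¹:
  [  1.2158    0.2236    0.0550    0.0703    0.1370]
  [  0.0957    1.1043    0.1105    0.1798    0.0602]
  [  0.2561    0.2098    1.1541    0.2313    0.1974]
  [  0.2373    0.1929    0.1449    1.1424    0.1221]
  [  0.2820    0.1288    0.1846    0.1994    1.1671]
Total output x = L · d:
  x_0 = 1.2158·75 + 0.2236·22 + 0.0550·22 + 0.0703·93 + 0.1370·67 = 113.0363
  x_1 = 0.0957·75 + 1.1043·22 + 0.1105·22 + 0.1798·93 + 0.0602·67 = 54.6510
  x_2 = 0.2561·75 + 0.2098·22 + 1.1541·22 + 0.2313·93 + 0.1974·67 = 83.9486
  x_3 = 0.2373·75 + 0.1929·22 + 0.1449·22 + 1.1424·93 + 0.1221·67 = 139.6553
  x_4 = 0.2820·75 + 0.1288·22 + 0.1846·22 + 0.1994·93 + 1.1671·67 = 124.7888

113.0363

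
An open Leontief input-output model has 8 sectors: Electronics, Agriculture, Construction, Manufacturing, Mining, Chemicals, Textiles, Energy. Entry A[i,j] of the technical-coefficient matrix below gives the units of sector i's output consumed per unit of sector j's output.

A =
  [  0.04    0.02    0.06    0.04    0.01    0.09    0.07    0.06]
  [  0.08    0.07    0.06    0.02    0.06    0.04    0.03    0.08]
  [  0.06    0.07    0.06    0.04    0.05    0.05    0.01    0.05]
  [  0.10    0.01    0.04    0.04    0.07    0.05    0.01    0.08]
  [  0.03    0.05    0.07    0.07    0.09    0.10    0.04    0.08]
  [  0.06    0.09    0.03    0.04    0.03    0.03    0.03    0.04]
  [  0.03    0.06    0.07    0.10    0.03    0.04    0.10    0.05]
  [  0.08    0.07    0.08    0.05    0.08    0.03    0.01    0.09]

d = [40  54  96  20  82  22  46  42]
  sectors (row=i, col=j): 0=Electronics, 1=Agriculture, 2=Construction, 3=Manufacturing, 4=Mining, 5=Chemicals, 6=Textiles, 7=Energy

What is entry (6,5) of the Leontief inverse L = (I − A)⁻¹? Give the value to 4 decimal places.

Form M = I − A:
  [  0.96   -0.02   -0.06   -0.04   -0.01   -0.09   -0.07   -0.06]
  [ -0.08    0.93   -0.06   -0.02   -0.06   -0.04   -0.03   -0.08]
  [ -0.06   -0.07    0.94   -0.04   -0.05   -0.05   -0.01   -0.05]
  [ -0.10   -0.01   -0.04    0.96   -0.07   -0.05   -0.01   -0.08]
  [ -0.03   -0.05   -0.07   -0.07    0.91   -0.10   -0.04   -0.08]
  [ -0.06   -0.09   -0.03   -0.04   -0.03    0.97   -0.03   -0.04]
  [ -0.03   -0.06   -0.07   -0.10   -0.03   -0.04    0.90   -0.05]
  [ -0.08   -0.07   -0.08   -0.05   -0.08   -0.03   -0.01    0.91]
Leontief inverse L = M⁻¹:
  [  1.0811    0.0596    0.0990    0.0740    0.0432    0.1232    0.0952    0.1029]
  [  0.1267    1.1139    0.1074    0.0567    0.1014    0.0831    0.0576    0.1329]
  [  0.1023    0.1082    1.1001    0.0707    0.0866    0.0875    0.0324    0.0962]
  [  0.1417    0.0472    0.0821    1.0738    0.1072    0.0911    0.0347    0.1277]
  [  0.0876    0.1037    0.1243    0.1153    1.1422    0.1498    0.0703    0.1427]
  [  0.0984    0.1236    0.0665    0.0680    0.0621    1.0632    0.0524    0.0821]
  [  0.0829    0.1054    0.1196    0.1429    0.0748    0.0832    1.1313    0.1063]
  [  0.1334    0.1174    0.1326    0.0900    0.1284    0.0791    0.0379    1.1501]
Total output x = L · d:
  x_0 = 1.0811·40 + 0.0596·54 + 0.0990·96 + 0.0740·20 + 0.0432·82 + 0.1232·22 + 0.0952·46 + 0.1029·42 = 72.3967
  x_1 = 0.1267·40 + 1.1139·54 + 0.1074·96 + 0.0567·20 + 0.1014·82 + 0.0831·22 + 0.0576·46 + 0.1329·42 = 95.0370
  x_2 = 0.1023·40 + 0.1082·54 + 1.1001·96 + 0.0707·20 + 0.0866·82 + 0.0875·22 + 0.0324·46 + 0.0962·42 = 131.5155
  x_3 = 0.1417·40 + 0.0472·54 + 0.0821·96 + 1.0738·20 + 0.1072·82 + 0.0911·22 + 0.0347·46 + 0.1277·42 = 55.3249
  x_4 = 0.0876·40 + 0.1037·54 + 0.1243·96 + 0.1153·20 + 1.1422·82 + 0.1498·22 + 0.0703·46 + 0.1427·42 = 129.5235
  x_5 = 0.0984·40 + 0.1236·54 + 0.0665·96 + 0.0680·20 + 0.0621·82 + 1.0632·22 + 0.0524·46 + 0.0821·42 = 52.6974
  x_6 = 0.0829·40 + 0.1054·54 + 0.1196·96 + 0.1429·20 + 0.0748·82 + 0.0832·22 + 1.1313·46 + 0.1063·42 = 87.8136
  x_7 = 0.1334·40 + 0.1174·54 + 0.1326·96 + 0.0900·20 + 0.1284·82 + 0.0791·22 + 0.0379·46 + 1.1501·42 = 88.5195

L[6,5] = 0.0832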